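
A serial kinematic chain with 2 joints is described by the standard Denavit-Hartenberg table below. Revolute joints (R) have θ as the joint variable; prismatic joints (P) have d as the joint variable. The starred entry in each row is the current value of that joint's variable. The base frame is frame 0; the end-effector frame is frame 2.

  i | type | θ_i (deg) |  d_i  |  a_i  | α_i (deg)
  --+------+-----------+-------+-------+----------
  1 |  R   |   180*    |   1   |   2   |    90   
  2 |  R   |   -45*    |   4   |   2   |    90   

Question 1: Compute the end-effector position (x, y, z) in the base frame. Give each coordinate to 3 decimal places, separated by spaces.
after link 1: o_1 = (-2.0000, 0.0000, 1.0000)
after link 2: o_2 = (-3.4142, 4.0000, -0.4142)

-3.414 4.000 -0.414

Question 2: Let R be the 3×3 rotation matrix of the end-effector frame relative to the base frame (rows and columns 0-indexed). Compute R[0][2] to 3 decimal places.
End-effector z-axis (col 2 of R) = (0.7071,0.0000,-0.7071)
R[0][2] = 0.7071

0.707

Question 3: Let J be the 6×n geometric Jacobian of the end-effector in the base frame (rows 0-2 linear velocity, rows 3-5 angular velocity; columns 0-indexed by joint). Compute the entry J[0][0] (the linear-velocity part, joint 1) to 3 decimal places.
axis z_0 = ẑ; lever o_n−o_0 = (-3.4142,4.0000,-0.4142)
cross product → J_v[:, 0] = (-4.0000,-3.4142,0.0000)
J_ω[:, 0] = z_0
entry J[0][0] = -4.0000

-4.000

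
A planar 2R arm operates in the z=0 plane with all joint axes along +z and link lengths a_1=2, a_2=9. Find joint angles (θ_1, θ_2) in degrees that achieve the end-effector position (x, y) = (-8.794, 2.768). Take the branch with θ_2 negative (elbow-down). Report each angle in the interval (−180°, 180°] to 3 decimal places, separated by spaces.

cos θ_2 = (84.9963−2²−9²)/(2·2·9) = -0.0001; θ_2 = -90.0060° (elbow-down)
β = atan2(2.7680,-8.7940) = 162.5281°; ψ = atan2(-9.0000,1.9991) = -77.4769°
θ_1 = β − ψ = 240.0049°

-119.995 -90.006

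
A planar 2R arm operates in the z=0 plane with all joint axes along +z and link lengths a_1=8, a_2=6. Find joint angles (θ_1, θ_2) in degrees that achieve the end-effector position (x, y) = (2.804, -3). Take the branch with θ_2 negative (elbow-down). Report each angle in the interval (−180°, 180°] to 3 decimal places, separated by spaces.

cos θ_2 = (16.8624−8²−6²)/(2·8·6) = -0.8660; θ_2 = -149.9990° (elbow-down)
β = atan2(-3.0000,2.8040) = -46.9341°; ψ = atan2(-3.0001,2.8039) = -46.9360°
θ_1 = β − ψ = 0.0019°

0.002 -149.999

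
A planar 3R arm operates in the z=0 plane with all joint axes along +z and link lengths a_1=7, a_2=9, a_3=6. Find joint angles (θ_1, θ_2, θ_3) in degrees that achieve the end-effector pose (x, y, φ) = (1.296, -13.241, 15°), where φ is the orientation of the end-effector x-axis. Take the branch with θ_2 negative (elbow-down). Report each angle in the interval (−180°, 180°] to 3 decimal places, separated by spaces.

wrist centre = target − a_3·(cos φ, sin φ) = (-4.4996, -14.7939)
cos θ_2 = (239.1059−7²−9²)/(2·7·9) = 0.8659; θ_2 = -30.0121° (elbow-down)
β = atan2(-14.7939,-4.4996) = -106.9171°; ψ = atan2(-4.5016,14.7933) = -16.9252°
θ_1 = β − ψ = -89.9919°
θ_3 = φ − θ_1 − θ_2 = 135.0040° (wrapped to (-180°,180°])

-89.992 -30.012 135.004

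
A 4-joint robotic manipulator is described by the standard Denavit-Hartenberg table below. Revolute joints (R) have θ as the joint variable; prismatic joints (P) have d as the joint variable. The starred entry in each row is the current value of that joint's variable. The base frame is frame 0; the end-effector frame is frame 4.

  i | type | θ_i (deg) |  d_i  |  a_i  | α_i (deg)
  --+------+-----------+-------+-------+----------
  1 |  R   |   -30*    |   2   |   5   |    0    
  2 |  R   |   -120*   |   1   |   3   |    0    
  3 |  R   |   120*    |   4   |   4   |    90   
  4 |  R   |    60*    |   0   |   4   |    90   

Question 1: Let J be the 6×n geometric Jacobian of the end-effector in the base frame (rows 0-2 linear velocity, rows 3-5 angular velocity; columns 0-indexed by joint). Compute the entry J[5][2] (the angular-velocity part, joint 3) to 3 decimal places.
axis z_2 = (0.0000,0.0000,1.0000); lever o_n−o_2 = (5.1962,-3.0000,7.4641)
cross product → J_v[:, 2] = (3.0000,5.1962,-0.0000)
J_ω[:, 2] = z_2
entry J[5][2] = 1.0000

1.000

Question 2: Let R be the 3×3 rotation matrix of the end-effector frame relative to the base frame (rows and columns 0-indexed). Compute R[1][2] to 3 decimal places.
End-effector z-axis (col 2 of R) = (0.7500,-0.4330,-0.5000)
R[1][2] = -0.4330

-0.433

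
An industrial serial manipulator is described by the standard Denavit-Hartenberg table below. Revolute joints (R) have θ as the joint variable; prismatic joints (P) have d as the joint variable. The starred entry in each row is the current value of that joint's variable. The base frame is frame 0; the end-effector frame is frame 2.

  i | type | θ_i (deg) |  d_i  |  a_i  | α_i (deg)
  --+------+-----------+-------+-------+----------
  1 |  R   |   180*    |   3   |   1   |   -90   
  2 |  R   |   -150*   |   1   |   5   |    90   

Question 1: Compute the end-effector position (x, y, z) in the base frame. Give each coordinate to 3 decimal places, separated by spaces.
3.330 -1.000 5.500

after link 1: o_1 = (-1.0000, 0.0000, 3.0000)
after link 2: o_2 = (3.3301, -1.0000, 5.5000)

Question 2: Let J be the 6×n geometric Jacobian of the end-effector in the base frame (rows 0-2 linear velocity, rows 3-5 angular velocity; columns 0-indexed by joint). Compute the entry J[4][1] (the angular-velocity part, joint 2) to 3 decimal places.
axis z_1 = (-0.0000,-1.0000,0.0000); lever o_n−o_1 = (4.3301,-1.0000,2.5000)
cross product → J_v[:, 1] = (-2.5000,0.0000,4.3301)
J_ω[:, 1] = z_1
entry J[4][1] = -1.0000

-1.000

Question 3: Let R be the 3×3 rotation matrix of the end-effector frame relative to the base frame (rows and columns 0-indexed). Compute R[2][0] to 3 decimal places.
0.500

End-effector x-axis (col 0 of R) = (0.8660,-0.0000,0.5000)
R[2][0] = 0.5000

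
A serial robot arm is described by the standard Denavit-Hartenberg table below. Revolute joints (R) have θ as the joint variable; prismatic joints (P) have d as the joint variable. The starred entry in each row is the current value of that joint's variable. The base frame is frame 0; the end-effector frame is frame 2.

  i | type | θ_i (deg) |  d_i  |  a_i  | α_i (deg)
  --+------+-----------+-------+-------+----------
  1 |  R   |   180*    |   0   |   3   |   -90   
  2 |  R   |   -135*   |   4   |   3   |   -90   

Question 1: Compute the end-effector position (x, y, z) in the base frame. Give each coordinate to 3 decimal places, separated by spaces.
after link 1: o_1 = (-3.0000, 0.0000, 0.0000)
after link 2: o_2 = (-0.8787, -4.0000, 2.1213)

-0.879 -4.000 2.121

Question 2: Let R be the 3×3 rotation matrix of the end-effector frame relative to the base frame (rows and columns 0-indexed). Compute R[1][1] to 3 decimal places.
End-effector y-axis (col 1 of R) = (0.0000,1.0000,-0.0000)
R[1][1] = 1.0000

1.000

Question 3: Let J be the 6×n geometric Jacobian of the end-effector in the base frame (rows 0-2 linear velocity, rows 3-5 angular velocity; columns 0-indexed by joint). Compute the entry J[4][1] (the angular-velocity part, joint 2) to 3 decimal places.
axis z_1 = (-0.0000,-1.0000,0.0000); lever o_n−o_1 = (2.1213,-4.0000,2.1213)
cross product → J_v[:, 1] = (-2.1213,0.0000,2.1213)
J_ω[:, 1] = z_1
entry J[4][1] = -1.0000

-1.000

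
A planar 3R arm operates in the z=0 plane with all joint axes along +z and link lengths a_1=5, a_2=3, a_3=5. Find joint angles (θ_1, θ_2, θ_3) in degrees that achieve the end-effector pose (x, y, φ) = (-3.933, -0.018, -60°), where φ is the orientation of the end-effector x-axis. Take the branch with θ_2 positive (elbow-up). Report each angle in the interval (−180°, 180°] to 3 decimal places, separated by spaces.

134.994 30.011 134.995

wrist centre = target − a_3·(cos φ, sin φ) = (-6.4330, 4.3121)
cos θ_2 = (59.9779−5²−3²)/(2·5·3) = 0.8659; θ_2 = 30.0108° (elbow-up)
β = atan2(4.3121,-6.4330) = 146.1655°; ψ = atan2(1.5005,7.5978) = 11.1716°
θ_1 = β − ψ = 134.9939°
θ_3 = φ − θ_1 − θ_2 = 134.9953° (wrapped to (-180°,180°])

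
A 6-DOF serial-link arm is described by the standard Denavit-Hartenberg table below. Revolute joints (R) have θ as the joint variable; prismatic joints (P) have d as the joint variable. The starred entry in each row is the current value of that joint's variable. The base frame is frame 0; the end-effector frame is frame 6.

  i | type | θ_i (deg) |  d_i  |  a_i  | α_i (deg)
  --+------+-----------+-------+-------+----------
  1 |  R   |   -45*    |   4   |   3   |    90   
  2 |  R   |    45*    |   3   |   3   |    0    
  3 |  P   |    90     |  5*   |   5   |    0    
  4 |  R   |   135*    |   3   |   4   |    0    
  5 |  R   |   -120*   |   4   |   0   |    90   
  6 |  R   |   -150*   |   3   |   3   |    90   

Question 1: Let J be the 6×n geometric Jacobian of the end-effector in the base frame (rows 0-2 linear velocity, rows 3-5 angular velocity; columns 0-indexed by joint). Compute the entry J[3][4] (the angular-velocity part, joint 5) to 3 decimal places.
-0.707

axis z_4 = (-0.7071,-0.7071,0.0000); lever o_n−o_4 = (0.8839,-4.4194,1.2990)
cross product → J_v[:, 4] = (-0.9186,0.9186,3.7500)
J_ω[:, 4] = z_4
entry J[3][4] = -0.7071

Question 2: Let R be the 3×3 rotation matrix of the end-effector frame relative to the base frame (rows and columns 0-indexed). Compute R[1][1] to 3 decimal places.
-0.354

End-effector y-axis (col 1 of R) = (0.3536,-0.3536,0.8660)
R[1][1] = -0.3536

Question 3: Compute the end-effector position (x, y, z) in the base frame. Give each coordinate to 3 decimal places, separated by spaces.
-5.773 -13.319 6.956

after link 1: o_1 = (2.1213, -2.1213, 4.0000)
after link 2: o_2 = (1.5000, -5.7426, 6.1213)
after link 3: o_3 = (-4.5355, -6.7782, 9.6569)
after link 4: o_4 = (-6.6569, -8.8995, 5.6569)
after link 5: o_5 = (-9.4853, -11.7279, 5.6569)
after link 6: o_6 = (-5.7730, -13.3189, 6.9559)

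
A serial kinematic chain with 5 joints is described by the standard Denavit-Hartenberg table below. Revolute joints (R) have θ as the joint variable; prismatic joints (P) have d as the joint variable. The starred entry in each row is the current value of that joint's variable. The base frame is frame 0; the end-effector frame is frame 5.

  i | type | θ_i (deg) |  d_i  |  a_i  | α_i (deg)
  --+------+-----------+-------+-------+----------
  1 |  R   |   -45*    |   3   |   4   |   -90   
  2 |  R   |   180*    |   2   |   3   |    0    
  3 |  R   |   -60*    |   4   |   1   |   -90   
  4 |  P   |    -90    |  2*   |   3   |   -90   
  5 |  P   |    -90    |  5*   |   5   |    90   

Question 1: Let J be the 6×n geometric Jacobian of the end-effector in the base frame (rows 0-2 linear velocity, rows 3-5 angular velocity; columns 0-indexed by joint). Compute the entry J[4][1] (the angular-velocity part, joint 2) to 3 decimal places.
0.707

axis z_1 = (0.7071,0.7071,0.0000); lever o_n−o_1 = (-2.1653,14.8932,-1.6962)
cross product → J_v[:, 1] = (-1.1994,1.1994,12.0622)
J_ω[:, 1] = z_1
entry J[4][1] = 0.7071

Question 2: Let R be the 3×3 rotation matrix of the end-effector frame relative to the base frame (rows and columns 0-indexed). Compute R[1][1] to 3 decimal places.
0.354

End-effector y-axis (col 1 of R) = (-0.3536,0.3536,-0.8660)
R[1][1] = 0.3536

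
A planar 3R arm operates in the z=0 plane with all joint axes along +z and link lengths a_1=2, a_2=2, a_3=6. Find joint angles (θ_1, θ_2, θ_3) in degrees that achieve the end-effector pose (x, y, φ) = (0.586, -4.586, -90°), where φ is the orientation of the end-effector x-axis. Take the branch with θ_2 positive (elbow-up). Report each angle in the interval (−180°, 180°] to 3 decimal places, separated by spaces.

-0.012 135.004 135.009

wrist centre = target − a_3·(cos φ, sin φ) = (0.5860, 1.4140)
cos θ_2 = (2.3428−2²−2²)/(2·2·2) = -0.7072; θ_2 = 135.0036° (elbow-up)
β = atan2(1.4140,0.5860) = 67.4896°; ψ = atan2(1.4141,0.5857) = 67.5018°
θ_1 = β − ψ = -0.0122°
θ_3 = φ − θ_1 − θ_2 = 135.0087° (wrapped to (-180°,180°])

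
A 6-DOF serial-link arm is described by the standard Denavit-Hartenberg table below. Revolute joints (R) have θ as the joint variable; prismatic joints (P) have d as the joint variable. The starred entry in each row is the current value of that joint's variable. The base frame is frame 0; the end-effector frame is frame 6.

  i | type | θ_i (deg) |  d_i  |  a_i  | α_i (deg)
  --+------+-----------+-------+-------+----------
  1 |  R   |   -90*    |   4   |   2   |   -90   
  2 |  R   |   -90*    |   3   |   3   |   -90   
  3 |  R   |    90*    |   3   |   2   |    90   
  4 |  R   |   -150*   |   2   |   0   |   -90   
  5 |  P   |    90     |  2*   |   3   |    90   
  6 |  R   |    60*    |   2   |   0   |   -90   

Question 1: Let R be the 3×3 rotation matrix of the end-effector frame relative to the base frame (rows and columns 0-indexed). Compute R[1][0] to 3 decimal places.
End-effector x-axis (col 0 of R) = (-0.4330,0.7500,-0.5000)
R[1][0] = 0.7500

0.750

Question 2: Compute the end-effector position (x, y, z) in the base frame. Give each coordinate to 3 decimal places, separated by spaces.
after link 1: o_1 = (0.0000, -2.0000, 4.0000)
after link 2: o_2 = (3.0000, -2.0000, 7.0000)
after link 3: o_3 = (1.0000, -5.0000, 7.0000)
after link 4: o_4 = (1.0000, -5.0000, 9.0000)
after link 5: o_5 = (0.0000, -3.2679, 6.0000)
after link 6: o_6 = (1.7321, -2.2679, 6.0000)

1.732 -2.268 6.000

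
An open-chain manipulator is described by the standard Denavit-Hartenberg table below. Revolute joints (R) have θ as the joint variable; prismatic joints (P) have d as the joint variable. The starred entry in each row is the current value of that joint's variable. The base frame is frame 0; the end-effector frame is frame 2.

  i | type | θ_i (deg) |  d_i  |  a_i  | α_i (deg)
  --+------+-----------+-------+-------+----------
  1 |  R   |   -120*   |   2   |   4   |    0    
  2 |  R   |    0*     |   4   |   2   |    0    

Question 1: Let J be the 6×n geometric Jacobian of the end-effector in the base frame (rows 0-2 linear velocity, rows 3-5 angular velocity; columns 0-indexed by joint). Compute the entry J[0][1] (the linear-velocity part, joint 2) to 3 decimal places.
1.732

axis z_1 = (0.0000,0.0000,1.0000); lever o_n−o_1 = (-1.0000,-1.7321,4.0000)
cross product → J_v[:, 1] = (1.7321,-1.0000,0.0000)
J_ω[:, 1] = z_1
entry J[0][1] = 1.7321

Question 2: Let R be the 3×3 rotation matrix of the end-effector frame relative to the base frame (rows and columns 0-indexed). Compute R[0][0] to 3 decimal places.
-0.500

End-effector x-axis (col 0 of R) = (-0.5000,-0.8660,0.0000)
R[0][0] = -0.5000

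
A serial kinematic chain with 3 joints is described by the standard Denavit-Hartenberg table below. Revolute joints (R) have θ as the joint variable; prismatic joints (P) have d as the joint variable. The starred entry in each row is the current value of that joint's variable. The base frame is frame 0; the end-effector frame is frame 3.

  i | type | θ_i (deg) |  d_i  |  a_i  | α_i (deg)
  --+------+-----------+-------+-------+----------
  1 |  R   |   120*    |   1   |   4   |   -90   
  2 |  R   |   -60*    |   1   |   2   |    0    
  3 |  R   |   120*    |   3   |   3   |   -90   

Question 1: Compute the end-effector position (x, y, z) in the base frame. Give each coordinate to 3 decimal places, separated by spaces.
-6.714 3.629 0.134

after link 1: o_1 = (-2.0000, 3.4641, 1.0000)
after link 2: o_2 = (-3.3660, 3.8301, 2.7321)
after link 3: o_3 = (-6.7141, 3.6292, 0.1340)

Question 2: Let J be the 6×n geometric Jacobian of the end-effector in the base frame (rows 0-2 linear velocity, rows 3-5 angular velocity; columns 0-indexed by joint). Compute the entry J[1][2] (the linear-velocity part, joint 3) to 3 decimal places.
axis z_2 = (-0.8660,-0.5000,0.0000); lever o_n−o_2 = (-3.3481,-0.2010,-2.5981)
cross product → J_v[:, 2] = (1.2990,-2.2500,-1.5000)
J_ω[:, 2] = z_2
entry J[1][2] = -2.2500

-2.250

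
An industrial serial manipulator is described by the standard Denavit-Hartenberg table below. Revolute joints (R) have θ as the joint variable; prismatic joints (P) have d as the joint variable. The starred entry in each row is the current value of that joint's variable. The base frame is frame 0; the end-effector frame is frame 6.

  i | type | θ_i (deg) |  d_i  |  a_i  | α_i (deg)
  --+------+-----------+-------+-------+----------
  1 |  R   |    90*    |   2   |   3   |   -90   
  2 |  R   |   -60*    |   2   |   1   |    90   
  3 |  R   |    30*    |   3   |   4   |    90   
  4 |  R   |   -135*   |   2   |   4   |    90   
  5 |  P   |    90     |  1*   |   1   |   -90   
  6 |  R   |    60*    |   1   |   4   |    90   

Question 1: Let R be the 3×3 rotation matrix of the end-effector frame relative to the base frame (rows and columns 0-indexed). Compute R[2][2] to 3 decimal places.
End-effector z-axis (col 2 of R) = (0.9268,-0.2428,0.2866)
R[2][2] = 0.2866

0.287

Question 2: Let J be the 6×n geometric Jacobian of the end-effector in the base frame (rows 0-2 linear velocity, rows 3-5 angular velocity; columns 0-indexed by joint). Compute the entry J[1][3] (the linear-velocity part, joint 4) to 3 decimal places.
axis z_3 = (0.8660,0.2500,0.4330); lever o_n−o_3 = (4.5196,4.4320,-0.0510)
cross product → J_v[:, 3] = (-1.9319,2.0012,2.7083)
J_ω[:, 3] = z_3
entry J[1][3] = 2.0012

2.001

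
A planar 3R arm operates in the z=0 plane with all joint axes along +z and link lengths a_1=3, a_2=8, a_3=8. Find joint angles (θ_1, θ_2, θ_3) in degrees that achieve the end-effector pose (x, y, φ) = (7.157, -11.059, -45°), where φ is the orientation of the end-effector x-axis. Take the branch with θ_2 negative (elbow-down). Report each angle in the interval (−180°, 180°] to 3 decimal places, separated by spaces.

wrist centre = target − a_3·(cos φ, sin φ) = (1.5001, -5.4021)
cos θ_2 = (31.4336−3²−8²)/(2·3·8) = -0.8660; θ_2 = -149.9932° (elbow-down)
β = atan2(-5.4021,1.5001) = -74.4803°; ψ = atan2(-4.0008,-3.9277) = -134.4718°
θ_1 = β − ψ = 59.9915°
θ_3 = φ − θ_1 − θ_2 = 45.0017° (wrapped to (-180°,180°])

59.992 -149.993 45.002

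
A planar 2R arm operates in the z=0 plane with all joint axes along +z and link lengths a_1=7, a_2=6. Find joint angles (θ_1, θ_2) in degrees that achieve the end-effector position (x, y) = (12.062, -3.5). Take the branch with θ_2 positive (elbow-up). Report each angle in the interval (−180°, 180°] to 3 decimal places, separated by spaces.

cos θ_2 = (157.7418−7²−6²)/(2·7·6) = 0.8660; θ_2 = 30.0059° (elbow-up)
β = atan2(-3.5000,12.0620) = -16.1810°; ψ = atan2(3.0005,12.1958) = 13.8219°
θ_1 = β − ψ = -30.0029°

-30.003 30.006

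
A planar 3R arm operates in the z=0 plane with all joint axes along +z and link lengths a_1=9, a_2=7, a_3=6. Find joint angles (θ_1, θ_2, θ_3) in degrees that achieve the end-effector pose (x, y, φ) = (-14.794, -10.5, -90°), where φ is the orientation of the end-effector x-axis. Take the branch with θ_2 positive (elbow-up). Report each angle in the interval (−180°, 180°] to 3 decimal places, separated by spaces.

wrist centre = target − a_3·(cos φ, sin φ) = (-14.7940, -4.5000)
cos θ_2 = (239.1124−9²−7²)/(2·9·7) = 0.8660; θ_2 = 30.0062° (elbow-up)
β = atan2(-4.5000,-14.7940) = -163.0814°; ψ = atan2(3.5007,15.0618) = 13.0843°
θ_1 = β − ψ = -176.1658°
θ_3 = φ − θ_1 − θ_2 = 56.1596° (wrapped to (-180°,180°])

-176.166 30.006 56.160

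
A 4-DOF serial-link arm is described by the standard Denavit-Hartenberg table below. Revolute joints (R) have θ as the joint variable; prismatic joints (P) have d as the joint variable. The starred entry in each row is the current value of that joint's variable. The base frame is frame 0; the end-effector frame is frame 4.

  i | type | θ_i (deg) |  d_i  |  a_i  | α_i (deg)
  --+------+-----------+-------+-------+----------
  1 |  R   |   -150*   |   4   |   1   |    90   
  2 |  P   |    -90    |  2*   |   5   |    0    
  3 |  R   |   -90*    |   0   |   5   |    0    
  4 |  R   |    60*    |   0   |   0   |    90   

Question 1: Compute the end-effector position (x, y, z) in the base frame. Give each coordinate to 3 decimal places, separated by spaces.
2.464 3.732 -1.000

after link 1: o_1 = (-0.8660, -0.5000, 4.0000)
after link 2: o_2 = (-1.8660, 1.2321, -1.0000)
after link 3: o_3 = (2.4641, 3.7321, -1.0000)
after link 4: o_4 = (2.4641, 3.7321, -1.0000)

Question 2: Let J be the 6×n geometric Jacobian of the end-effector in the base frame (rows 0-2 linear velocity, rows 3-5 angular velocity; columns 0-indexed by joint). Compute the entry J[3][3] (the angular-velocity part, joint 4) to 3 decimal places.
axis z_3 = (-0.5000,0.8660,0.0000); lever o_n−o_3 = (0.0000,0.0000,0.0000)
cross product → J_v[:, 3] = (0.0000,0.0000,-0.0000)
J_ω[:, 3] = z_3
entry J[3][3] = -0.5000

-0.500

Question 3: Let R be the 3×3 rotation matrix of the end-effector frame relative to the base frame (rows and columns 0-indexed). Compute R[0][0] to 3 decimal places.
End-effector x-axis (col 0 of R) = (0.4330,0.2500,-0.8660)
R[0][0] = 0.4330

0.433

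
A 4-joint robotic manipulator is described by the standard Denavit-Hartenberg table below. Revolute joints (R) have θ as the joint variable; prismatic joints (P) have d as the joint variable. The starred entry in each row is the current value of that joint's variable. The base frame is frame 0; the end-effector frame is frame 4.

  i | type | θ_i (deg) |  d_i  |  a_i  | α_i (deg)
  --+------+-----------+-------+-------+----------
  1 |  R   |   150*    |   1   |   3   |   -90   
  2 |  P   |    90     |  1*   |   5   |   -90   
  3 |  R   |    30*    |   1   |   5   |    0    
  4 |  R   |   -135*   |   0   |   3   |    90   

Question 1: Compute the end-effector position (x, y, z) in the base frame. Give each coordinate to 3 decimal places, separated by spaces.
after link 1: o_1 = (-2.5981, 1.5000, 1.0000)
after link 2: o_2 = (-3.0981, 0.6340, -4.0000)
after link 3: o_3 = (-0.9821, 2.2990, -8.3301)
after link 4: o_4 = (-2.4309, -0.2105, -7.5537)

-2.431 -0.211 -7.554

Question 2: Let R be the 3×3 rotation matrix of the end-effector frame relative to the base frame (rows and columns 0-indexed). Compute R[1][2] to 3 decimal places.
End-effector z-axis (col 2 of R) = (0.1294,0.2241,0.9659)
R[1][2] = 0.2241

0.224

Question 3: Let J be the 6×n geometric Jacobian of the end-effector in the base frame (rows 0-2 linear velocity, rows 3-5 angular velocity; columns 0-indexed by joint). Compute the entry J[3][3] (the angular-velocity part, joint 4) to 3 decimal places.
0.866

axis z_3 = (0.8660,-0.5000,-0.0000); lever o_n−o_3 = (-1.4489,-2.5095,0.7765)
cross product → J_v[:, 3] = (-0.3882,-0.6724,-2.8978)
J_ω[:, 3] = z_3
entry J[3][3] = 0.8660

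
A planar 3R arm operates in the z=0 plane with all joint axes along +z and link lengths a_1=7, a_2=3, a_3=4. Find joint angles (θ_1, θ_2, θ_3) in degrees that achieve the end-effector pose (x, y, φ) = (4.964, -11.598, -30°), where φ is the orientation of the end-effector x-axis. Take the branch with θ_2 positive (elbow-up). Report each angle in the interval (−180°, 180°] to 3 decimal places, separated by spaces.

-90.002 30.005 29.997

wrist centre = target − a_3·(cos φ, sin φ) = (1.4999, -9.5980)
cos θ_2 = (94.3713−7²−3²)/(2·7·3) = 0.8660; θ_2 = 30.0048° (elbow-up)
β = atan2(-9.5980,1.4999) = -81.1181°; ψ = atan2(1.5002,9.5979) = 8.8838°
θ_1 = β − ψ = -90.0019°
θ_3 = φ − θ_1 − θ_2 = 29.9971° (wrapped to (-180°,180°])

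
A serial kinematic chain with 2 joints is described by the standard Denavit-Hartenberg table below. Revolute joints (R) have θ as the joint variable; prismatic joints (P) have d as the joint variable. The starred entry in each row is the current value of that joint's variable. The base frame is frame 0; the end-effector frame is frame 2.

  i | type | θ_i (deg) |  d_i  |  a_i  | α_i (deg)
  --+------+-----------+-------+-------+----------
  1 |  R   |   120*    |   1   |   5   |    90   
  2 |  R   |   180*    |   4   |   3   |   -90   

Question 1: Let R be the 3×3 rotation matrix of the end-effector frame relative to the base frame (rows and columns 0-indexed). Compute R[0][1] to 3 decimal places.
End-effector y-axis (col 1 of R) = (-0.8660,-0.5000,-0.0000)
R[0][1] = -0.8660

-0.866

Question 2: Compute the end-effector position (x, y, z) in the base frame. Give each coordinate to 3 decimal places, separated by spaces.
2.464 3.732 1.000

after link 1: o_1 = (-2.5000, 4.3301, 1.0000)
after link 2: o_2 = (2.4641, 3.7321, 1.0000)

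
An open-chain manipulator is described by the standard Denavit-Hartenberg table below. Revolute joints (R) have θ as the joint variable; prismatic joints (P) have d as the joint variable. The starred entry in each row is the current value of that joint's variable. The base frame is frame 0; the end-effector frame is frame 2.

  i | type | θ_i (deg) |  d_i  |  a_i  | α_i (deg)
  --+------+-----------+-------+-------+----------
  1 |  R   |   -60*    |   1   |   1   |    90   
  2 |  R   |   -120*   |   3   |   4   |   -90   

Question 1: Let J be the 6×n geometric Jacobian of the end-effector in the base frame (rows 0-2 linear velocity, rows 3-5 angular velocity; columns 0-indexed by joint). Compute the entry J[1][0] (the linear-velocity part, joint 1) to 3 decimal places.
-3.098

axis z_0 = ẑ; lever o_n−o_0 = (-3.0981,-0.6340,-2.4641)
cross product → J_v[:, 0] = (0.6340,-3.0981,0.0000)
J_ω[:, 0] = z_0
entry J[1][0] = -3.0981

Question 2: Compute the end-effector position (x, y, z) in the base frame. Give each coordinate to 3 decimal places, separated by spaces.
after link 1: o_1 = (0.5000, -0.8660, 1.0000)
after link 2: o_2 = (-3.0981, -0.6340, -2.4641)

-3.098 -0.634 -2.464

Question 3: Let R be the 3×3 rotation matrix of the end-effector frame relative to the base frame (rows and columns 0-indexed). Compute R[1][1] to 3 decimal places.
0.500

End-effector y-axis (col 1 of R) = (0.8660,0.5000,-0.0000)
R[1][1] = 0.5000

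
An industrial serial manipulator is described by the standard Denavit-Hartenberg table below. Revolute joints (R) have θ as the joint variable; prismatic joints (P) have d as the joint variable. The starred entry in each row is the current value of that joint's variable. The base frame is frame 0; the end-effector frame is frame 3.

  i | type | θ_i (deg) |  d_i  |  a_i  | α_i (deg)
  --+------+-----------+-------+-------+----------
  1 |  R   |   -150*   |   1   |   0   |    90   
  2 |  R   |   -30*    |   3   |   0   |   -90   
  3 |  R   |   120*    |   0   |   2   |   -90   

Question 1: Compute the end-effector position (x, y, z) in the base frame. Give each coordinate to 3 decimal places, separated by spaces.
0.116 1.531 1.500

after link 1: o_1 = (0.0000, 0.0000, 1.0000)
after link 2: o_2 = (-1.5000, 2.5981, 1.0000)
after link 3: o_3 = (0.1160, 1.5311, 1.5000)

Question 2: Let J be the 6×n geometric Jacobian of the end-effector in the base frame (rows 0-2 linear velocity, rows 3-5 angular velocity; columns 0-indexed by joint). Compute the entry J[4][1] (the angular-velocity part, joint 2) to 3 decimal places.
0.866

axis z_1 = (-0.5000,0.8660,0.0000); lever o_n−o_1 = (0.1160,1.5311,0.5000)
cross product → J_v[:, 1] = (0.4330,0.2500,-0.8660)
J_ω[:, 1] = z_1
entry J[4][1] = 0.8660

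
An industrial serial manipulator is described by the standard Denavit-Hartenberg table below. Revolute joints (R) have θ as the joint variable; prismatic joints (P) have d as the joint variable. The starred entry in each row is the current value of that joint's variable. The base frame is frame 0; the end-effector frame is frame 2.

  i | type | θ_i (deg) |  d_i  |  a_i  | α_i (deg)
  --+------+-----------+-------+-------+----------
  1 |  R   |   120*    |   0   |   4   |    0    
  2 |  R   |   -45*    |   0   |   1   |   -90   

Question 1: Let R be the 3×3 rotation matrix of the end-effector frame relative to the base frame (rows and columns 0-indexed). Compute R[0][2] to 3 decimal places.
-0.966

End-effector z-axis (col 2 of R) = (-0.9659,0.2588,0.0000)
R[0][2] = -0.9659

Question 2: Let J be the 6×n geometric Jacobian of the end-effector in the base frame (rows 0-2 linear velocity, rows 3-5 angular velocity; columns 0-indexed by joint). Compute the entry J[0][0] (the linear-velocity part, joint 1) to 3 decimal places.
-4.430

axis z_0 = ẑ; lever o_n−o_0 = (-1.7412,4.4300,0.0000)
cross product → J_v[:, 0] = (-4.4300,-1.7412,0.0000)
J_ω[:, 0] = z_0
entry J[0][0] = -4.4300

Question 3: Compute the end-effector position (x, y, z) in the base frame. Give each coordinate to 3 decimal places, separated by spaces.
-1.741 4.430 0.000

after link 1: o_1 = (-2.0000, 3.4641, 0.0000)
after link 2: o_2 = (-1.7412, 4.4300, 0.0000)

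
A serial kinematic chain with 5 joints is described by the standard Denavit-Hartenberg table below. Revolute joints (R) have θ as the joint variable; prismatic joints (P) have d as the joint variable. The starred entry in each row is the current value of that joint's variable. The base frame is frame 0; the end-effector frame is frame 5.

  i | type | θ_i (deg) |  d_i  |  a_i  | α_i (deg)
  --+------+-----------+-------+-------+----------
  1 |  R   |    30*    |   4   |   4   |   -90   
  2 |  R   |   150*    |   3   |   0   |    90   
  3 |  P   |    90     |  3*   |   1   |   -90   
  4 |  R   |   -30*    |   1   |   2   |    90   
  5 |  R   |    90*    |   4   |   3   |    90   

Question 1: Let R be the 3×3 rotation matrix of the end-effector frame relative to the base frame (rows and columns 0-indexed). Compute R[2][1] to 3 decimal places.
-0.750

End-effector y-axis (col 1 of R) = (0.6250,-0.2165,-0.7500)
R[2][1] = -0.7500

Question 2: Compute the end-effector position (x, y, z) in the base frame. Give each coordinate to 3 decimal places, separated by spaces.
7.830 8.830 -0.464

after link 1: o_1 = (3.4641, 2.0000, 4.0000)
after link 2: o_2 = (1.9641, 4.5981, 4.0000)
after link 3: o_3 = (2.7631, 6.2141, 1.4019)
after link 4: o_4 = (3.0801, 8.3971, 1.0359)
after link 5: o_5 = (7.8301, 8.8301, -0.4641)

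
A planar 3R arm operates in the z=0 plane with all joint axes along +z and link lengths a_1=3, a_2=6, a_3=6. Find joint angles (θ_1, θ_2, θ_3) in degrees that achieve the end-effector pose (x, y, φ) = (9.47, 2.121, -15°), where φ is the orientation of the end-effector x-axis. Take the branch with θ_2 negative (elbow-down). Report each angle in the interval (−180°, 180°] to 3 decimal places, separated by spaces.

wrist centre = target − a_3·(cos φ, sin φ) = (3.6744, 3.6739)
cos θ_2 = (26.9992−3²−6²)/(2·3·6) = -0.5000; θ_2 = -120.0015° (elbow-down)
β = atan2(3.6739,3.6744) = 44.9959°; ψ = atan2(-5.1961,-0.0001) = -90.0015°
θ_1 = β − ψ = 134.9973°
θ_3 = φ − θ_1 − θ_2 = -29.9959° (wrapped to (-180°,180°])

134.997 -120.001 -29.996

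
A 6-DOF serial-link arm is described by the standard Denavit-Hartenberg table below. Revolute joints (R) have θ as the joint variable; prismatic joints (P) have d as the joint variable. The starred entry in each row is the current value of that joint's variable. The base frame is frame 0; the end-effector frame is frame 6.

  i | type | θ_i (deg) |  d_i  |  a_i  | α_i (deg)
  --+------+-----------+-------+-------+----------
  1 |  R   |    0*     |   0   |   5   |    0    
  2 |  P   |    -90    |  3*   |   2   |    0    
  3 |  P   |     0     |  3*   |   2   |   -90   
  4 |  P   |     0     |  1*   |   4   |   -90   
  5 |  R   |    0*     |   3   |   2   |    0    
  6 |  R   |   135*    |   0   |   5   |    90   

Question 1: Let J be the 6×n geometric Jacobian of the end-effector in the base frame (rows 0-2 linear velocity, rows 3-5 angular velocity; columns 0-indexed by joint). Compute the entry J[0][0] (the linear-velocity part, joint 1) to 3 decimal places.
6.464

axis z_0 = ẑ; lever o_n−o_0 = (2.4645,-6.4645,3.0000)
cross product → J_v[:, 0] = (6.4645,2.4645,-0.0000)
J_ω[:, 0] = z_0
entry J[0][0] = 6.4645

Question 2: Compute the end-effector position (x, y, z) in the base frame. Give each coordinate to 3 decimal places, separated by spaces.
after link 1: o_1 = (5.0000, 0.0000, 0.0000)
after link 2: o_2 = (5.0000, -2.0000, 3.0000)
after link 3: o_3 = (5.0000, -4.0000, 6.0000)
after link 4: o_4 = (6.0000, -8.0000, 6.0000)
after link 5: o_5 = (6.0000, -10.0000, 3.0000)
after link 6: o_6 = (2.4645, -6.4645, 3.0000)

2.464 -6.464 3.000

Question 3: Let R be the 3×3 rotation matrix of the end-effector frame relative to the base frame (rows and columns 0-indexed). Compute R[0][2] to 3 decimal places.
-0.707

End-effector z-axis (col 2 of R) = (-0.7071,-0.7071,-0.0000)
R[0][2] = -0.7071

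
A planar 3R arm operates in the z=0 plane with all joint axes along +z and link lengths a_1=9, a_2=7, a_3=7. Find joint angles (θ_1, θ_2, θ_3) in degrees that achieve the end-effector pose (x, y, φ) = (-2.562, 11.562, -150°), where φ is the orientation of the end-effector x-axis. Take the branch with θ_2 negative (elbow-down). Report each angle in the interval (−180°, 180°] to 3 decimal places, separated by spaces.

wrist centre = target − a_3·(cos φ, sin φ) = (3.5002, 15.0620)
cos θ_2 = (239.1151−9²−7²)/(2·9·7) = 0.8660; θ_2 = -30.0037° (elbow-down)
β = atan2(15.0620,3.5002) = 76.9175°; ψ = atan2(-3.5004,15.0619) = -13.0833°
θ_1 = β − ψ = 90.0008°
θ_3 = φ − θ_1 − θ_2 = 150.0029° (wrapped to (-180°,180°])

90.001 -30.004 150.003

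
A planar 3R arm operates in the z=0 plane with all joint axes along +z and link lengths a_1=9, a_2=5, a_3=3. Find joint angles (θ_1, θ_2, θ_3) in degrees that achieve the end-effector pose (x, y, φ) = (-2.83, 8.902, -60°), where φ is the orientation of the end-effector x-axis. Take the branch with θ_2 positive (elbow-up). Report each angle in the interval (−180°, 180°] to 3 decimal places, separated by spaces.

89.999 60.000 150.001

wrist centre = target − a_3·(cos φ, sin φ) = (-4.3300, 11.5001)
cos θ_2 = (151.0007−9²−5²)/(2·9·5) = 0.5000; θ_2 = 59.9995° (elbow-up)
β = atan2(11.5001,-4.3300) = 110.6323°; ψ = atan2(4.3301,11.5000) = 20.6329°
θ_1 = β − ψ = 89.9995°
θ_3 = φ − θ_1 − θ_2 = 150.0010° (wrapped to (-180°,180°])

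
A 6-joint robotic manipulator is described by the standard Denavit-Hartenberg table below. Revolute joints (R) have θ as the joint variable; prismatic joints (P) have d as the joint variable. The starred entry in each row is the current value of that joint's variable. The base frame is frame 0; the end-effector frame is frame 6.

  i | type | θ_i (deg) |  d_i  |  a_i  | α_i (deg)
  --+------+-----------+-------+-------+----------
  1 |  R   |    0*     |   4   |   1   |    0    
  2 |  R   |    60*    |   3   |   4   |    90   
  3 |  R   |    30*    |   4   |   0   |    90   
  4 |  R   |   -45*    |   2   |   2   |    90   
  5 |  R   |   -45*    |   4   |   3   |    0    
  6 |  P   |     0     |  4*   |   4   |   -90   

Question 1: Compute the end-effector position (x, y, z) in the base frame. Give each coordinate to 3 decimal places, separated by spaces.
after link 1: o_1 = (1.0000, 0.0000, 4.0000)
after link 2: o_2 = (3.0000, 3.4641, 7.0000)
after link 3: o_3 = (6.4641, 1.4641, 7.0000)
after link 4: o_4 = (6.3517, 4.0979, 5.9751)
after link 5: o_5 = (1.4976, 4.3472, 7.1480)
after link 6: o_6 = (-3.7497, 4.9154, 9.1832)

-3.750 4.915 9.183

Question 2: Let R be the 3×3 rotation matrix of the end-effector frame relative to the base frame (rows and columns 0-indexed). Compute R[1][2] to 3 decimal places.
End-effector z-axis (col 2 of R) = (-0.0397,0.9312,-0.3624)
R[1][2] = 0.9312

0.931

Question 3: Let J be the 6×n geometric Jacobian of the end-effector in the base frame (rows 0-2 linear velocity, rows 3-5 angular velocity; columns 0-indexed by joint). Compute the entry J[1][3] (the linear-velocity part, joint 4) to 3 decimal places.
8.300

axis z_3 = (0.2500,0.4330,-0.8660); lever o_n−o_3 = (-10.2138,3.4513,2.1832)
cross product → J_v[:, 3] = (3.9343,8.2996,5.2855)
J_ω[:, 3] = z_3
entry J[1][3] = 8.2996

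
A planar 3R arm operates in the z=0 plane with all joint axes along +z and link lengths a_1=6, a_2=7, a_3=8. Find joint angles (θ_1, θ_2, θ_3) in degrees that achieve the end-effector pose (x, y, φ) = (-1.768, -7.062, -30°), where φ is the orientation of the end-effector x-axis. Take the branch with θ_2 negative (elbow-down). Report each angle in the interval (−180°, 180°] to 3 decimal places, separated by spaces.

-111.204 -90.000 171.204

wrist centre = target − a_3·(cos φ, sin φ) = (-8.6962, -3.0620)
cos θ_2 = (84.9998−6²−7²)/(2·6·7) = -0.0000; θ_2 = -90.0001° (elbow-down)
β = atan2(-3.0620,-8.6962) = -160.6024°; ψ = atan2(-7.0000,6.0000) = -49.3988°
θ_1 = β − ψ = -111.2037°
θ_3 = φ − θ_1 − θ_2 = 171.2038° (wrapped to (-180°,180°])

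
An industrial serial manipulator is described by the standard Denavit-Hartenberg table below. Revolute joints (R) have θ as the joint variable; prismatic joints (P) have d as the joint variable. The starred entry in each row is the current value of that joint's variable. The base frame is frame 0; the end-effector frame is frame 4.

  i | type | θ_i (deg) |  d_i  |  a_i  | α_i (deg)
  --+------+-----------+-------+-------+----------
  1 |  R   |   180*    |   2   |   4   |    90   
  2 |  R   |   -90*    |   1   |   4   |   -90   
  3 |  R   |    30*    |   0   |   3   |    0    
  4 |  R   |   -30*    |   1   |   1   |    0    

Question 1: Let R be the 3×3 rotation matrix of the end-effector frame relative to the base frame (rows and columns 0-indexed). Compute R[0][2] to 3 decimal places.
End-effector z-axis (col 2 of R) = (-1.0000,0.0000,0.0000)
R[0][2] = -1.0000

-1.000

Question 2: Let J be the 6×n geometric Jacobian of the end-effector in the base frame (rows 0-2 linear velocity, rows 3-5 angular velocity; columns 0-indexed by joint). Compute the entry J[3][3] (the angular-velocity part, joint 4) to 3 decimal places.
axis z_3 = (-1.0000,0.0000,0.0000); lever o_n−o_3 = (-1.0000,0.0000,-1.0000)
cross product → J_v[:, 3] = (-0.0000,-1.0000,-0.0000)
J_ω[:, 3] = z_3
entry J[3][3] = -1.0000

-1.000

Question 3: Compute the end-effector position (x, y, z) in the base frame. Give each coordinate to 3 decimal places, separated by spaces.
-5.000 -0.500 -5.598

after link 1: o_1 = (-4.0000, 0.0000, 2.0000)
after link 2: o_2 = (-4.0000, 1.0000, -2.0000)
after link 3: o_3 = (-4.0000, -0.5000, -4.5981)
after link 4: o_4 = (-5.0000, -0.5000, -5.5981)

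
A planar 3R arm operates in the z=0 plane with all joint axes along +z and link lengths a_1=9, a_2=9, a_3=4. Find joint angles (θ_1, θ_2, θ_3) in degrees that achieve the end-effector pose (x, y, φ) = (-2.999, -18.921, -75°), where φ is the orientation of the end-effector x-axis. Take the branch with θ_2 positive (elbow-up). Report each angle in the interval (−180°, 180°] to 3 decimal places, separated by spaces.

wrist centre = target − a_3·(cos φ, sin φ) = (-4.0343, -15.0573)
cos θ_2 = (242.9976−9²−9²)/(2·9·9) = 0.5000; θ_2 = 60.0010° (elbow-up)
β = atan2(-15.0573,-4.0343) = -104.9989°; ψ = atan2(7.7943,13.4999) = 30.0005°
θ_1 = β − ψ = -134.9994°
θ_3 = φ − θ_1 − θ_2 = -0.0016° (wrapped to (-180°,180°])

-134.999 60.001 -0.002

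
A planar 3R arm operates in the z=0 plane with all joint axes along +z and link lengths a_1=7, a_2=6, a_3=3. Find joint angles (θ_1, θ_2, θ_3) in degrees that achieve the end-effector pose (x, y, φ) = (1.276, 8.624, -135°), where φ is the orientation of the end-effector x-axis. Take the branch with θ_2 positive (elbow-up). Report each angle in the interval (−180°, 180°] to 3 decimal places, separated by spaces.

44.999 59.997 120.004

wrist centre = target − a_3·(cos φ, sin φ) = (3.3973, 10.7453)
cos θ_2 = (127.0037−7²−6²)/(2·7·6) = 0.5000; θ_2 = 59.9971° (elbow-up)
β = atan2(10.7453,3.3973) = 72.4547°; ψ = atan2(5.1960,10.0003) = 27.4558°
θ_1 = β − ψ = 44.9990°
θ_3 = φ − θ_1 − θ_2 = 120.0039° (wrapped to (-180°,180°])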